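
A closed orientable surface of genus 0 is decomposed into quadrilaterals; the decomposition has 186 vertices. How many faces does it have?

184

χ = 2 − 2·0 = 2, and every face is a square so 4F = 2E.
V − E + F = 2 with E = 4F/2 gives 186 − (4/2 − 1)·F = 2, so F = 184 and E = 368.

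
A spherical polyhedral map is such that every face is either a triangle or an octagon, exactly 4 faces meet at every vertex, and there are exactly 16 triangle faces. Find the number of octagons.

Let x be the number of octagons; then F = 16 + x.
Edge–face incidences: 2E = 3·16 + 8·x = 48 + 8x.
Every vertex has degree 4, so 4V = 2E.
Euler: V − E + F = 2 ⇒ (2E)/4 − E + (16 + x) = 2.
Multiply by 8: 2·(2E) − 4·(2E) + 8·(16 + x) = 16, i.e. 128 + 8x − 2·(48 + 8x) = 16.
Collecting terms: −8x + 32 = 16, so −8x = −16, so x = 2.
Then 2E = 48 + 8·2 = 64, so E = 32, V = 2E/4 = 16, F = 16 + 2 = 18.

2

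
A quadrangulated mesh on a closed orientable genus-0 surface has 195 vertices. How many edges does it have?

386

χ = 2 − 2·0 = 2, and every face is a square so 4F = 2E.
V − E + F = 2 with E = 4F/2 gives 195 − (4/2 − 1)·F = 2, so F = 193 and E = 386.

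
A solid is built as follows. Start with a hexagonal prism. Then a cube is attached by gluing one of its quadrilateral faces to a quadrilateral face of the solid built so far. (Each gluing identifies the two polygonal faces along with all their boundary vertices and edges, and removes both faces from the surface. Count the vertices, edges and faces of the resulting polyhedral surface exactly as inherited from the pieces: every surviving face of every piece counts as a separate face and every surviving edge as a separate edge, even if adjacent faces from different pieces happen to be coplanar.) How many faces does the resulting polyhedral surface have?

12

A hexagonal prism: V=12, E=18, F=8.
Attach a cube (V=8, E=12, F=6) along a 4-gon: merge 4 vertices and 4 edges, delete both glued faces → V=16, E=26, F=12.
Check: V − E + F = 16 − 26 + 12 = 2.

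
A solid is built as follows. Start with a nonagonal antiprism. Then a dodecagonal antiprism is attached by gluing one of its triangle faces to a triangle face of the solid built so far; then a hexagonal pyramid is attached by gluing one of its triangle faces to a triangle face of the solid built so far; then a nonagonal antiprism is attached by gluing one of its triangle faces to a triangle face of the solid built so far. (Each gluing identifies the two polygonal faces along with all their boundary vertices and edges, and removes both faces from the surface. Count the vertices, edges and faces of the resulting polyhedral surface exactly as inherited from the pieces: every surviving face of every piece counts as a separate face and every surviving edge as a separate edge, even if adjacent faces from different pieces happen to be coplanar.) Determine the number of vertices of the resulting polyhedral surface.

A nonagonal antiprism: V=18, E=36, F=20.
Attach a dodecagonal antiprism (V=24, E=48, F=26) along a 3-gon: merge 3 vertices and 3 edges, delete both glued faces → V=39, E=81, F=44.
Attach a hexagonal pyramid (V=7, E=12, F=7) along a 3-gon: merge 3 vertices and 3 edges, delete both glued faces → V=43, E=90, F=49.
Attach a nonagonal antiprism (V=18, E=36, F=20) along a 3-gon: merge 3 vertices and 3 edges, delete both glued faces → V=58, E=123, F=67.
Check: V − E + F = 58 − 123 + 67 = 2.

58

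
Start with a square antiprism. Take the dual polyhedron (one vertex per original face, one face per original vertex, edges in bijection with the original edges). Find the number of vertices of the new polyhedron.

10

The base solid has V = 8, E = 16, F = 10.
The dual swaps V and F and preserves E: V′ = F = 10, E′ = E = 16, F′ = V = 8.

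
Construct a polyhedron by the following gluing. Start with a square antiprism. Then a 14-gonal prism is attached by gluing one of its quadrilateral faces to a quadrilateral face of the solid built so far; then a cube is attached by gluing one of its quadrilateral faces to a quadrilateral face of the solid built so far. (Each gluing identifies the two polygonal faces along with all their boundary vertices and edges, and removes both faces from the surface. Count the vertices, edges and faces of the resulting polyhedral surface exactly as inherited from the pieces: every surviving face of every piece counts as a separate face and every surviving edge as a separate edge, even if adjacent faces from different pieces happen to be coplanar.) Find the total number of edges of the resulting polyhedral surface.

62

A square antiprism: V=8, E=16, F=10.
Attach a 14-gonal prism (V=28, E=42, F=16) along a 4-gon: merge 4 vertices and 4 edges, delete both glued faces → V=32, E=54, F=24.
Attach a cube (V=8, E=12, F=6) along a 4-gon: merge 4 vertices and 4 edges, delete both glued faces → V=36, E=62, F=28.
Check: V − E + F = 36 − 62 + 28 = 2.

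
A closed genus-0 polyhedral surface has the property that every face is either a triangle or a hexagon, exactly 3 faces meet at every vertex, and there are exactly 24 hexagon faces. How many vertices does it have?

52

Let x be the number of triangles; then F = 24 + x.
Edge–face incidences: 2E = 6·24 + 3·x = 144 + 3x.
Every vertex has degree 3, so 3V = 2E.
Euler: V − E + F = 2 ⇒ (2E)/3 − E + (24 + x) = 2.
Multiply by 6: 2·(2E) − 3·(2E) + 6·(24 + x) = 12, i.e. 144 + 6x − (144 + 3x) = 12.
Collecting terms: 3x = 12, so x = 4.
Then 2E = 144 + 3·4 = 156, so E = 78, V = 2E/3 = 52, F = 24 + 4 = 28.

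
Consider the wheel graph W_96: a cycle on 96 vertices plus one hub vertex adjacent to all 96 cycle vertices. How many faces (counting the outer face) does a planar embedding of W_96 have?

97

W_96 has V = 96 + 1 = 97 vertices and E = 2·96 = 192 edges.
By Euler's formula F = 2 − V + E = 2 − 97 + 192 = 97.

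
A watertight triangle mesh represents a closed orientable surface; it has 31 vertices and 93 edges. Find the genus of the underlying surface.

1

Every face is a triangle and each edge borders two faces, so 3F = 2·93, giving F = 62.
χ = V − E + F = 31 − 93 + 62 = 0.
For a closed orientable surface χ = 2 − 2g, so g = (2 − (0))/2 = 1.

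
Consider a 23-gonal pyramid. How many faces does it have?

24

A pyramid on an n-gon base has one n-gon and n triangles: V = 23 + 1 = 24, E = 2·23 = 46, F = 23 + 1 = 24.
Check: V − E + F = 24 − 46 + 24 = 2.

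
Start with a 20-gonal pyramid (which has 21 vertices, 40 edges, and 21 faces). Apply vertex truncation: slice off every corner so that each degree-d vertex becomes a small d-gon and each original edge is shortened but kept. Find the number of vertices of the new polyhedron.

80

Truncation replaces each original edge-end by a new vertex, so V′ = 2E = 80.
Each original edge survives, and each old vertex of degree d contributes d new edges; summing degrees gives Σd = 2E, so E′ = E + 2E = 3E = 120.
Each original face survives and each original vertex becomes one new face: F′ = F + V = 42.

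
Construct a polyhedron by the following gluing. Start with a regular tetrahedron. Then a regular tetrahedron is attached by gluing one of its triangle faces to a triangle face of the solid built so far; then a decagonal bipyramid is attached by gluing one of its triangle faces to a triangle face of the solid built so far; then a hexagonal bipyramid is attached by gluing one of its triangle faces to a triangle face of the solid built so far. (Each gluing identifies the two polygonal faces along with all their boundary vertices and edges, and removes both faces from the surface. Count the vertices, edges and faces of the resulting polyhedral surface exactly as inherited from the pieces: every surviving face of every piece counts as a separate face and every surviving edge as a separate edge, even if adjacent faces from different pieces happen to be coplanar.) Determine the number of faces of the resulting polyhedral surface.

34

A regular tetrahedron: V=4, E=6, F=4.
Attach a regular tetrahedron (V=4, E=6, F=4) along a 3-gon: merge 3 vertices and 3 edges, delete both glued faces → V=5, E=9, F=6.
Attach a decagonal bipyramid (V=12, E=30, F=20) along a 3-gon: merge 3 vertices and 3 edges, delete both glued faces → V=14, E=36, F=24.
Attach a hexagonal bipyramid (V=8, E=18, F=12) along a 3-gon: merge 3 vertices and 3 edges, delete both glued faces → V=19, E=51, F=34.
Check: V − E + F = 19 − 51 + 34 = 2.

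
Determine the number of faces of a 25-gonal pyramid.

A pyramid on an n-gon base has one n-gon and n triangles: V = 25 + 1 = 26, E = 2·25 = 50, F = 25 + 1 = 26.
Check: V − E + F = 26 − 50 + 26 = 2.

26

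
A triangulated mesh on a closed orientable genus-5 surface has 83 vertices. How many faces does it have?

χ = 2 − 2·5 = -8, and every face is a triangle so 3F = 2E.
V − E + F = -8 with E = 3F/2 gives 83 − (3/2 − 1)·F = -8, so F = 182 and E = 273.

182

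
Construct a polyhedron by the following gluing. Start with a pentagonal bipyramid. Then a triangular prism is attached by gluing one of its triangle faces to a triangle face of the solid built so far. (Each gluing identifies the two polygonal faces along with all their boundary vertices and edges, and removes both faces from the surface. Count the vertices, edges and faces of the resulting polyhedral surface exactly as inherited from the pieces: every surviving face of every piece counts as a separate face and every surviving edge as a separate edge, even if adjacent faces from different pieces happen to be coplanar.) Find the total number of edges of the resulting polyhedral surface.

21

A pentagonal bipyramid: V=7, E=15, F=10.
Attach a triangular prism (V=6, E=9, F=5) along a 3-gon: merge 3 vertices and 3 edges, delete both glued faces → V=10, E=21, F=13.
Check: V − E + F = 10 − 21 + 13 = 2.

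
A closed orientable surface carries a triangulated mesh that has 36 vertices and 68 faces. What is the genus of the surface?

0

Every face is a triangle, so 2E = 3·68 = 204, giving E = 102.
χ = V − E + F = 36 − 102 + 68 = 2.
For a closed orientable surface χ = 2 − 2g, so g = (2 − (2))/2 = 0.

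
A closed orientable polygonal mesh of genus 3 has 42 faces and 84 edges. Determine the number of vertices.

For a closed orientable surface of genus 3, χ = 2 − 2·3 = -4.
V = -4 + E − F = -4 + 84 − 42 = 38.

38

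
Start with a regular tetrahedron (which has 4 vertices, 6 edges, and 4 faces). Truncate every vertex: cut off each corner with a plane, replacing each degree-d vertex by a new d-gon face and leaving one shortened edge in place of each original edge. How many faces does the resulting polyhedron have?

Truncation replaces each original edge-end by a new vertex, so V′ = 2E = 12.
Each original edge survives, and each old vertex of degree d contributes d new edges; summing degrees gives Σd = 2E, so E′ = E + 2E = 3E = 18.
Each original face survives and each original vertex becomes one new face: F′ = F + V = 8.

8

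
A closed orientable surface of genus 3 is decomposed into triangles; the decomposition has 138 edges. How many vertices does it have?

χ = 2 − 2·3 = -4, and every face is a triangle so 3F = 2E.
F = 2E/3 = 92. Then V = -4 + E − F = -4 + 138 − 92 = 42.

42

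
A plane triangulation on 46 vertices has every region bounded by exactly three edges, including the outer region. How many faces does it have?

In a plane triangulation 3F = 2E and V − E + F = 2, so F = 2V − 4 = 2·46 − 4 = 88.

88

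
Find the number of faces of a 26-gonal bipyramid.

52

A bipyramid over an n-gon has 2n triangular faces and n + 2 vertices: V = 26 + 2 = 28, E = 3·26 = 78, F = 2·26 = 52.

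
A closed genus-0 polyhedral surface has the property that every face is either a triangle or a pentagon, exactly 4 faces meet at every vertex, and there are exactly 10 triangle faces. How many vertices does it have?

Let x be the number of pentagons; then F = 10 + x.
Edge–face incidences: 2E = 3·10 + 5·x = 30 + 5x.
Every vertex has degree 4, so 4V = 2E.
Euler: V − E + F = 2 ⇒ (2E)/4 − E + (10 + x) = 2.
Multiply by 8: 2·(2E) − 4·(2E) + 8·(10 + x) = 16, i.e. 80 + 8x − 2·(30 + 5x) = 16.
Collecting terms: −2x + 20 = 16, so −2x = −4, so x = 2.
Then 2E = 30 + 5·2 = 40, so E = 20, V = 2E/4 = 10, F = 10 + 2 = 12.

10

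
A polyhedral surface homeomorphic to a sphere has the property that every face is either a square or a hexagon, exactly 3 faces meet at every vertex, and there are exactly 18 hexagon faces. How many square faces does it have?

Let x be the number of squares; then F = 18 + x.
Edge–face incidences: 2E = 6·18 + 4·x = 108 + 4x.
Every vertex has degree 3, so 3V = 2E.
Euler: V − E + F = 2 ⇒ (2E)/3 − E + (18 + x) = 2.
Multiply by 6: 2·(2E) − 3·(2E) + 6·(18 + x) = 12, i.e. 108 + 6x − (108 + 4x) = 12.
Collecting terms: 2x = 12, so x = 6.
Then 2E = 108 + 4·6 = 132, so E = 66, V = 2E/3 = 44, F = 18 + 6 = 24.

6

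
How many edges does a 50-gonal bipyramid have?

150

A bipyramid over an n-gon has 2n triangular faces and n + 2 vertices: V = 50 + 2 = 52, E = 3·50 = 150, F = 2·50 = 100.
Check: V − E + F = 52 − 150 + 100 = 2.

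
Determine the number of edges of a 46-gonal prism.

A prism on an n-gon has two n-gon bases and n rectangular sides: V = 2·46 = 92, E = 3·46 = 138, F = 46 + 2 = 48.

138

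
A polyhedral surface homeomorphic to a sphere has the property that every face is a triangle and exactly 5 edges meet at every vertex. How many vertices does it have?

Each face has 3 edges and each edge borders two faces, so 2E = 3F.
Each vertex has degree 5, so 5V = 2E and hence V = 3F/5.
Euler: V − E + F = 2 ⇒ (3F/5) − (3F/2) + F = 2.
Multiply by 10: (6 − 15 + 10)F = 20, i.e. 1F = 20.
So F = 20, E = 3·20/2 = 30, V = 3·20/5 = 12.

12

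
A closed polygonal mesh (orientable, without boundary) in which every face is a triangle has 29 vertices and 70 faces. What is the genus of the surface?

4

Every face is a triangle, so 2E = 3·70 = 210, giving E = 105.
χ = V − E + F = 29 − 105 + 70 = -6.
For a closed orientable surface χ = 2 − 2g, so g = (2 − (-6))/2 = 4.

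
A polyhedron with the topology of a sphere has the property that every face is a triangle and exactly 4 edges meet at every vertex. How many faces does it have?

Each face has 3 edges and each edge borders two faces, so 2E = 3F.
Each vertex has degree 4, so 4V = 2E and hence V = 3F/4.
Euler: V − E + F = 2 ⇒ (3F/4) − (3F/2) + F = 2.
Multiply by 8: (6 − 12 + 8)F = 16, i.e. 2F = 16.
So F = 8, E = 3·8/2 = 12, V = 3·8/4 = 6.

8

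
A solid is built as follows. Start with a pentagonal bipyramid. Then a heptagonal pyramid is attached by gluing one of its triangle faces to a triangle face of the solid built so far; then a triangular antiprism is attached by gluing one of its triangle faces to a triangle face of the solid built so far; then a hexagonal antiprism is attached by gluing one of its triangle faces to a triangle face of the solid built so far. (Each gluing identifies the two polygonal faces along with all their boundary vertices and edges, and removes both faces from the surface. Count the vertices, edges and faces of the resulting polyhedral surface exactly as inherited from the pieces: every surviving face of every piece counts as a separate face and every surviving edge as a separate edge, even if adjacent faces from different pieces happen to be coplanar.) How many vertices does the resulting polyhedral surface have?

24

A pentagonal bipyramid: V=7, E=15, F=10.
Attach a heptagonal pyramid (V=8, E=14, F=8) along a 3-gon: merge 3 vertices and 3 edges, delete both glued faces → V=12, E=26, F=16.
Attach a triangular antiprism (V=6, E=12, F=8) along a 3-gon: merge 3 vertices and 3 edges, delete both glued faces → V=15, E=35, F=22.
Attach a hexagonal antiprism (V=12, E=24, F=14) along a 3-gon: merge 3 vertices and 3 edges, delete both glued faces → V=24, E=56, F=34.
Check: V − E + F = 24 − 56 + 34 = 2.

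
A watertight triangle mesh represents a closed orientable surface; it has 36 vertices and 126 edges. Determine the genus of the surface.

Every face is a triangle and each edge borders two faces, so 3F = 2·126, giving F = 84.
χ = V − E + F = 36 − 126 + 84 = -6.
For a closed orientable surface χ = 2 − 2g, so g = (2 − (-6))/2 = 4.

4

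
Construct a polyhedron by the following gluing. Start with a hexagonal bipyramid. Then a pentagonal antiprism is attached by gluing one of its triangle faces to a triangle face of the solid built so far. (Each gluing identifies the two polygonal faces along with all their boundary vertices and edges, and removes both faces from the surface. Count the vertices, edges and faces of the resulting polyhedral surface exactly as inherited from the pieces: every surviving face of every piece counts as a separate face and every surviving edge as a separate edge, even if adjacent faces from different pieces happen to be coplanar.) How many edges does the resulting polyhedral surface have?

A hexagonal bipyramid: V=8, E=18, F=12.
Attach a pentagonal antiprism (V=10, E=20, F=12) along a 3-gon: merge 3 vertices and 3 edges, delete both glued faces → V=15, E=35, F=22.
Check: V − E + F = 15 − 35 + 22 = 2.

35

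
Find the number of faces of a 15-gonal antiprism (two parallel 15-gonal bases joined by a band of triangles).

An antiprism on an n-gon has two n-gon caps and 2n triangles: V = 2·15 = 30, E = 4·15 = 60, F = 2·15 + 2 = 32.

32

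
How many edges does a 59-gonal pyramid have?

A pyramid on an n-gon base has one n-gon and n triangles: V = 59 + 1 = 60, E = 2·59 = 118, F = 59 + 1 = 60.

118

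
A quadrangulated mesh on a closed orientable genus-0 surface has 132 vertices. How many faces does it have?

χ = 2 − 2·0 = 2, and every face is a square so 4F = 2E.
V − E + F = 2 with E = 4F/2 gives 132 − (4/2 − 1)·F = 2, so F = 130 and E = 260.

130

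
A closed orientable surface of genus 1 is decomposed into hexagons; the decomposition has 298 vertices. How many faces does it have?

χ = 2 − 2·1 = 0, and every face is a hexagon so 6F = 2E.
V − E + F = 0 with E = 6F/2 gives 298 − (6/2 − 1)·F = 0, so F = 149 and E = 447.

149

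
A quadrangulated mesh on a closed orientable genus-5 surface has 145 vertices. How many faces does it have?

χ = 2 − 2·5 = -8, and every face is a square so 4F = 2E.
V − E + F = -8 with E = 4F/2 gives 145 − (4/2 − 1)·F = -8, so F = 153 and E = 306.

153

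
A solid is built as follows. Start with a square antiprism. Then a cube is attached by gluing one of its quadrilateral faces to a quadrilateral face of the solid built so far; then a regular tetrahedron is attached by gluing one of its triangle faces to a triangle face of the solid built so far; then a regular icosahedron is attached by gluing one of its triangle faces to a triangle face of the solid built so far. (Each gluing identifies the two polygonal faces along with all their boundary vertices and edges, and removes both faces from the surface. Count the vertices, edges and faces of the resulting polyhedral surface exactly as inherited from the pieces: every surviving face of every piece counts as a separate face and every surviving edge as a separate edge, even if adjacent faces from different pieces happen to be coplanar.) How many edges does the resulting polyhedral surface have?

54

A square antiprism: V=8, E=16, F=10.
Attach a cube (V=8, E=12, F=6) along a 4-gon: merge 4 vertices and 4 edges, delete both glued faces → V=12, E=24, F=14.
Attach a regular tetrahedron (V=4, E=6, F=4) along a 3-gon: merge 3 vertices and 3 edges, delete both glued faces → V=13, E=27, F=16.
Attach a regular icosahedron (V=12, E=30, F=20) along a 3-gon: merge 3 vertices and 3 edges, delete both glued faces → V=22, E=54, F=34.
Check: V − E + F = 22 − 54 + 34 = 2.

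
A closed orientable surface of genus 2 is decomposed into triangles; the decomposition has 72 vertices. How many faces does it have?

148

χ = 2 − 2·2 = -2, and every face is a triangle so 3F = 2E.
V − E + F = -2 with E = 3F/2 gives 72 − (3/2 − 1)·F = -2, so F = 148 and E = 222.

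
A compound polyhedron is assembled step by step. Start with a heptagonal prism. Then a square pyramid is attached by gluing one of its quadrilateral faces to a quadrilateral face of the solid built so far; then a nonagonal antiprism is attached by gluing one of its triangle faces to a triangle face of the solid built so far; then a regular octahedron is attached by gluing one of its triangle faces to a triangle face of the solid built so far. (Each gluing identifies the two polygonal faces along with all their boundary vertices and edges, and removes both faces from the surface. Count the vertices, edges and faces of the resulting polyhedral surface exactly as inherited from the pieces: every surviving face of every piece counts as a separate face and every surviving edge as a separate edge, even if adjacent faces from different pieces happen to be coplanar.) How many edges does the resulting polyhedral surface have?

67

A heptagonal prism: V=14, E=21, F=9.
Attach a square pyramid (V=5, E=8, F=5) along a 4-gon: merge 4 vertices and 4 edges, delete both glued faces → V=15, E=25, F=12.
Attach a nonagonal antiprism (V=18, E=36, F=20) along a 3-gon: merge 3 vertices and 3 edges, delete both glued faces → V=30, E=58, F=30.
Attach a regular octahedron (V=6, E=12, F=8) along a 3-gon: merge 3 vertices and 3 edges, delete both glued faces → V=33, E=67, F=36.
Check: V − E + F = 33 − 67 + 36 = 2.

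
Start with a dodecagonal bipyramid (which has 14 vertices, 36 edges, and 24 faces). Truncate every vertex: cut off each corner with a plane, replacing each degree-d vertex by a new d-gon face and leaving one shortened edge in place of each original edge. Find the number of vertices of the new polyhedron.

72

Truncation replaces each original edge-end by a new vertex, so V′ = 2E = 72.
Each original edge survives, and each old vertex of degree d contributes d new edges; summing degrees gives Σd = 2E, so E′ = E + 2E = 3E = 108.
Each original face survives and each original vertex becomes one new face: F′ = F + V = 38.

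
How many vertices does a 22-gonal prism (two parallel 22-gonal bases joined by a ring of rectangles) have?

A prism on an n-gon has two n-gon bases and n rectangular sides: V = 2·22 = 44, E = 3·22 = 66, F = 22 + 2 = 24.
Check: V − E + F = 44 − 66 + 24 = 2.

44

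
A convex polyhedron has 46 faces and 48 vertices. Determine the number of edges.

Here V − E + F = 2.
E = V + F − (2) = 48 + 46 − (2) = 92.

92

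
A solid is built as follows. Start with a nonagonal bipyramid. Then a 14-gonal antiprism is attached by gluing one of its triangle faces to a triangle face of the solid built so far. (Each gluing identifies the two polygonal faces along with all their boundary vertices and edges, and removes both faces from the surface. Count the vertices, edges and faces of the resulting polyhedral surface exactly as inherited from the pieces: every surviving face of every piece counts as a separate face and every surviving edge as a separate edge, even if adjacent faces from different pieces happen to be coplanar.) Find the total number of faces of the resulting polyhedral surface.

A nonagonal bipyramid: V=11, E=27, F=18.
Attach a 14-gonal antiprism (V=28, E=56, F=30) along a 3-gon: merge 3 vertices and 3 edges, delete both glued faces → V=36, E=80, F=46.
Check: V − E + F = 36 − 80 + 46 = 2.

46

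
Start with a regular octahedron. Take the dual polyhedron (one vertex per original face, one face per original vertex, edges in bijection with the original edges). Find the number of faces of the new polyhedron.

6

The base solid has V = 6, E = 12, F = 8.
The dual swaps V and F and preserves E: V′ = F = 8, E′ = E = 12, F′ = V = 6.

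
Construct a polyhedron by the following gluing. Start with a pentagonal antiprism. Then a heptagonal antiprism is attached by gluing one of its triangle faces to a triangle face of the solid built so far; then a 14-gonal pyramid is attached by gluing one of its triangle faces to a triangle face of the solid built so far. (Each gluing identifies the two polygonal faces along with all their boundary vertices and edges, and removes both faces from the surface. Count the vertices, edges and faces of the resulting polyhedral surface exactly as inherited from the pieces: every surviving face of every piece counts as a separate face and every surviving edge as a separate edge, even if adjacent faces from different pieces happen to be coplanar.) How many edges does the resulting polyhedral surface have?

A pentagonal antiprism: V=10, E=20, F=12.
Attach a heptagonal antiprism (V=14, E=28, F=16) along a 3-gon: merge 3 vertices and 3 edges, delete both glued faces → V=21, E=45, F=26.
Attach a 14-gonal pyramid (V=15, E=28, F=15) along a 3-gon: merge 3 vertices and 3 edges, delete both glued faces → V=33, E=70, F=39.
Check: V − E + F = 33 − 70 + 39 = 2.

70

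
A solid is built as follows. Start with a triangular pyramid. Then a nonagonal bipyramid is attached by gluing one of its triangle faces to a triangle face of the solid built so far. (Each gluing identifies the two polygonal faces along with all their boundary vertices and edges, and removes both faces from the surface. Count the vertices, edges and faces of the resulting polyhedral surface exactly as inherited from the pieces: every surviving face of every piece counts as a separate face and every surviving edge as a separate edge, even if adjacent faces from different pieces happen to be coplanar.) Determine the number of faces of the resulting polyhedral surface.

20

A triangular pyramid: V=4, E=6, F=4.
Attach a nonagonal bipyramid (V=11, E=27, F=18) along a 3-gon: merge 3 vertices and 3 edges, delete both glued faces → V=12, E=30, F=20.
Check: V − E + F = 12 − 30 + 20 = 2.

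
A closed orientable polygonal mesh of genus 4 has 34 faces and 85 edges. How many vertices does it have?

For a closed orientable surface of genus 4, χ = 2 − 2·4 = -6.
V = -6 + E − F = -6 + 85 − 34 = 45.

45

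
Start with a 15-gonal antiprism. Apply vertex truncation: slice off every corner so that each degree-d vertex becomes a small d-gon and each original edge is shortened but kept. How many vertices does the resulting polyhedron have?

The base solid has V = 30, E = 60, F = 32.
Truncation replaces each original edge-end by a new vertex, so V′ = 2E = 120.
Each original edge survives, and each old vertex of degree d contributes d new edges; summing degrees gives Σd = 2E, so E′ = E + 2E = 3E = 180.
Each original face survives and each original vertex becomes one new face: F′ = F + V = 62.

120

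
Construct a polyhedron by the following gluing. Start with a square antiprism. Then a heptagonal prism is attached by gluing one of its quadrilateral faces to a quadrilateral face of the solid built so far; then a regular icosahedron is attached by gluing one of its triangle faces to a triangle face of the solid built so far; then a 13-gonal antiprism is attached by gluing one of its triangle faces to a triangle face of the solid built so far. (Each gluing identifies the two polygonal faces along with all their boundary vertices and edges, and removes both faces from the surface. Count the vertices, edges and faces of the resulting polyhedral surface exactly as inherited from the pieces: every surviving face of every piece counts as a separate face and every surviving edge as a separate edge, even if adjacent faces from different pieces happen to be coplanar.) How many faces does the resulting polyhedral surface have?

61

A square antiprism: V=8, E=16, F=10.
Attach a heptagonal prism (V=14, E=21, F=9) along a 4-gon: merge 4 vertices and 4 edges, delete both glued faces → V=18, E=33, F=17.
Attach a regular icosahedron (V=12, E=30, F=20) along a 3-gon: merge 3 vertices and 3 edges, delete both glued faces → V=27, E=60, F=35.
Attach a 13-gonal antiprism (V=26, E=52, F=28) along a 3-gon: merge 3 vertices and 3 edges, delete both glued faces → V=50, E=109, F=61.
Check: V − E + F = 50 − 109 + 61 = 2.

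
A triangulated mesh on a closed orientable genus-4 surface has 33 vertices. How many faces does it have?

78

χ = 2 − 2·4 = -6, and every face is a triangle so 3F = 2E.
V − E + F = -6 with E = 3F/2 gives 33 − (3/2 − 1)·F = -6, so F = 78 and E = 117.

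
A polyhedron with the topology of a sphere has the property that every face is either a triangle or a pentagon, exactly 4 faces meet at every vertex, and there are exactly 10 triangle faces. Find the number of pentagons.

2

Let x be the number of pentagons; then F = 10 + x.
Edge–face incidences: 2E = 3·10 + 5·x = 30 + 5x.
Every vertex has degree 4, so 4V = 2E.
Euler: V − E + F = 2 ⇒ (2E)/4 − E + (10 + x) = 2.
Multiply by 8: 2·(2E) − 4·(2E) + 8·(10 + x) = 16, i.e. 80 + 8x − 2·(30 + 5x) = 16.
Collecting terms: −2x + 20 = 16, so −2x = −4, so x = 2.
Then 2E = 30 + 5·2 = 40, so E = 20, V = 2E/4 = 10, F = 10 + 2 = 12.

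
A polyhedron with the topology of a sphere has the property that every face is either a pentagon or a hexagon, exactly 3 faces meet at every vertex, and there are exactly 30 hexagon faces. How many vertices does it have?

80

Let x be the number of pentagons; then F = 30 + x.
Edge–face incidences: 2E = 6·30 + 5·x = 180 + 5x.
Every vertex has degree 3, so 3V = 2E.
Euler: V − E + F = 2 ⇒ (2E)/3 − E + (30 + x) = 2.
Multiply by 6: 2·(2E) − 3·(2E) + 6·(30 + x) = 12, i.e. 180 + 6x − (180 + 5x) = 12.
Collecting terms: x = 12.
Then 2E = 180 + 5·12 = 240, so E = 120, V = 2E/3 = 80, F = 30 + 12 = 42.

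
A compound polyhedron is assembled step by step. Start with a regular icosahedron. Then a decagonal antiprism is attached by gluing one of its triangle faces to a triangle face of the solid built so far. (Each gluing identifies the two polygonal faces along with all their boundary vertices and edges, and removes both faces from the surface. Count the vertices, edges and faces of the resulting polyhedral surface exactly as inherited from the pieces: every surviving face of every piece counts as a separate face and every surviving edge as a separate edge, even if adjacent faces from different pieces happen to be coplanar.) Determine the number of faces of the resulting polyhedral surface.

40

A regular icosahedron: V=12, E=30, F=20.
Attach a decagonal antiprism (V=20, E=40, F=22) along a 3-gon: merge 3 vertices and 3 edges, delete both glued faces → V=29, E=67, F=40.
Check: V − E + F = 29 − 67 + 40 = 2.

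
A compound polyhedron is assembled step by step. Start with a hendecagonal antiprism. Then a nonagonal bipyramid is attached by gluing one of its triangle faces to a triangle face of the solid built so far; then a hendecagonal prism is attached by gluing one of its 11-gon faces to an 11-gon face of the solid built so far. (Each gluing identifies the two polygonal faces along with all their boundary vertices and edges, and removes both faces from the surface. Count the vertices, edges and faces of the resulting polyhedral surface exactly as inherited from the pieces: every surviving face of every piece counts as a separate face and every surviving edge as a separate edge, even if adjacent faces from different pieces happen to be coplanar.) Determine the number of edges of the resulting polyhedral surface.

90

A hendecagonal antiprism: V=22, E=44, F=24.
Attach a nonagonal bipyramid (V=11, E=27, F=18) along a 3-gon: merge 3 vertices and 3 edges, delete both glued faces → V=30, E=68, F=40.
Attach a hendecagonal prism (V=22, E=33, F=13) along an 11-gon: merge 11 vertices and 11 edges, delete both glued faces → V=41, E=90, F=51.
Check: V − E + F = 41 − 90 + 51 = 2.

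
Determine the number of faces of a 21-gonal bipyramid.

A bipyramid over an n-gon has 2n triangular faces and n + 2 vertices: V = 21 + 2 = 23, E = 3·21 = 63, F = 2·21 = 42.

42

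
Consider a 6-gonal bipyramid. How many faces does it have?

A bipyramid over an n-gon has 2n triangular faces and n + 2 vertices: V = 6 + 2 = 8, E = 3·6 = 18, F = 2·6 = 12.
Check: V − E + F = 8 − 18 + 12 = 2.

12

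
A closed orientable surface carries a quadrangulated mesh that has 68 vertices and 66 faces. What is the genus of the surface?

0

Every face is a square, so 2E = 4·66 = 264, giving E = 132.
χ = V − E + F = 68 − 132 + 66 = 2.
For a closed orientable surface χ = 2 − 2g, so g = (2 − (2))/2 = 0.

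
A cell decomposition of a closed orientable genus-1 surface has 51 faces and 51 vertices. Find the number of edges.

For a closed orientable surface of genus 1, χ = 2 − 2·1 = 0.
E = V + F − (0) = 51 + 51 − (0) = 102.

102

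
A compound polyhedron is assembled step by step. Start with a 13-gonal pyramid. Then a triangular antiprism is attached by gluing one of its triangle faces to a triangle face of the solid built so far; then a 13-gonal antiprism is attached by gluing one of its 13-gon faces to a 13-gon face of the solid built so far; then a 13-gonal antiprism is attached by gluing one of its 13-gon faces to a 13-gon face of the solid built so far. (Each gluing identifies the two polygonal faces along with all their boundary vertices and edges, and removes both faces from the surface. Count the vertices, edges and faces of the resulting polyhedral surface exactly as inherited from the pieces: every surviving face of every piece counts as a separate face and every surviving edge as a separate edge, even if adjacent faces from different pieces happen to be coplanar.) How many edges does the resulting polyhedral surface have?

113

A 13-gonal pyramid: V=14, E=26, F=14.
Attach a triangular antiprism (V=6, E=12, F=8) along a 3-gon: merge 3 vertices and 3 edges, delete both glued faces → V=17, E=35, F=20.
Attach a 13-gonal antiprism (V=26, E=52, F=28) along a 13-gon: merge 13 vertices and 13 edges, delete both glued faces → V=30, E=74, F=46.
Attach a 13-gonal antiprism (V=26, E=52, F=28) along a 13-gon: merge 13 vertices and 13 edges, delete both glued faces → V=43, E=113, F=72.
Check: V − E + F = 43 − 113 + 72 = 2.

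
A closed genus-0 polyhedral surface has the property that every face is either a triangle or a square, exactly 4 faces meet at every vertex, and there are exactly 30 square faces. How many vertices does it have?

Let x be the number of triangles; then F = 30 + x.
Edge–face incidences: 2E = 4·30 + 3·x = 120 + 3x.
Every vertex has degree 4, so 4V = 2E.
Euler: V − E + F = 2 ⇒ (2E)/4 − E + (30 + x) = 2.
Multiply by 8: 2·(2E) − 4·(2E) + 8·(30 + x) = 16, i.e. 240 + 8x − 2·(120 + 3x) = 16.
Collecting terms: 2x = 16, so x = 8.
Then 2E = 120 + 3·8 = 144, so E = 72, V = 2E/4 = 36, F = 30 + 8 = 38.

36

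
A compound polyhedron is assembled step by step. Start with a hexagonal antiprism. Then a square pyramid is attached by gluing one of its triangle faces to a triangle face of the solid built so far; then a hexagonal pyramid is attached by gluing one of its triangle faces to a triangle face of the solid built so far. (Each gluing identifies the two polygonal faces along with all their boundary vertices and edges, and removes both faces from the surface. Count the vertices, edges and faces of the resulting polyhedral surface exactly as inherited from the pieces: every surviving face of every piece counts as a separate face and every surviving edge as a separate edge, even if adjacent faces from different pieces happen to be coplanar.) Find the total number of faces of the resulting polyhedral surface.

22

A hexagonal antiprism: V=12, E=24, F=14.
Attach a square pyramid (V=5, E=8, F=5) along a 3-gon: merge 3 vertices and 3 edges, delete both glued faces → V=14, E=29, F=17.
Attach a hexagonal pyramid (V=7, E=12, F=7) along a 3-gon: merge 3 vertices and 3 edges, delete both glued faces → V=18, E=38, F=22.
Check: V − E + F = 18 − 38 + 22 = 2.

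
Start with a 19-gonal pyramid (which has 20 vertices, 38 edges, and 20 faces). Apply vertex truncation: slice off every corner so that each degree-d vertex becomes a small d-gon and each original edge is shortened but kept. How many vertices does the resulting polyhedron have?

Truncation replaces each original edge-end by a new vertex, so V′ = 2E = 76.
Each original edge survives, and each old vertex of degree d contributes d new edges; summing degrees gives Σd = 2E, so E′ = E + 2E = 3E = 114.
Each original face survives and each original vertex becomes one new face: F′ = F + V = 40.

76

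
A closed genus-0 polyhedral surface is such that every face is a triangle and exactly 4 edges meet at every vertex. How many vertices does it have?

Each face has 3 edges and each edge borders two faces, so 2E = 3F.
Each vertex has degree 4, so 4V = 2E and hence V = 3F/4.
Euler: V − E + F = 2 ⇒ (3F/4) − (3F/2) + F = 2.
Multiply by 8: (6 − 12 + 8)F = 16, i.e. 2F = 16.
So F = 8, E = 3·8/2 = 12, V = 3·8/4 = 6.

6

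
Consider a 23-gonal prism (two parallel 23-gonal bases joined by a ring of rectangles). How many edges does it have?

69

A prism on an n-gon has two n-gon bases and n rectangular sides: V = 2·23 = 46, E = 3·23 = 69, F = 23 + 2 = 25.
Check: V − E + F = 46 − 69 + 25 = 2.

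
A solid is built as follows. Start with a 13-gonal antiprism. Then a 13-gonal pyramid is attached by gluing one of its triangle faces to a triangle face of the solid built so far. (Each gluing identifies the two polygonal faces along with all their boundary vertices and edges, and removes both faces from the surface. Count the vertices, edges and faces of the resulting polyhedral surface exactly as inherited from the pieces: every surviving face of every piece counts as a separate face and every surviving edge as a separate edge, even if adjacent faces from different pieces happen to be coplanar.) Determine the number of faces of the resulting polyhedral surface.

40

A 13-gonal antiprism: V=26, E=52, F=28.
Attach a 13-gonal pyramid (V=14, E=26, F=14) along a 3-gon: merge 3 vertices and 3 edges, delete both glued faces → V=37, E=75, F=40.
Check: V − E + F = 37 − 75 + 40 = 2.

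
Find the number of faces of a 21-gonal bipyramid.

42

A bipyramid over an n-gon has 2n triangular faces and n + 2 vertices: V = 21 + 2 = 23, E = 3·21 = 63, F = 2·21 = 42.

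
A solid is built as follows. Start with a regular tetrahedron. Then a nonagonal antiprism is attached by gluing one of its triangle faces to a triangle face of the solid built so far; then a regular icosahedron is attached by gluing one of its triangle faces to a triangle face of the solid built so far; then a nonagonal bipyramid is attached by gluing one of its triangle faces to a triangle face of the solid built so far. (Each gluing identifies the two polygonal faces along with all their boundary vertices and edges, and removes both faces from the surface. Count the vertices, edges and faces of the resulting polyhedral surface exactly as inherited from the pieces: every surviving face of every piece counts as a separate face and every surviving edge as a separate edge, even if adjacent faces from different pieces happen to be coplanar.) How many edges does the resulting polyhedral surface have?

90

A regular tetrahedron: V=4, E=6, F=4.
Attach a nonagonal antiprism (V=18, E=36, F=20) along a 3-gon: merge 3 vertices and 3 edges, delete both glued faces → V=19, E=39, F=22.
Attach a regular icosahedron (V=12, E=30, F=20) along a 3-gon: merge 3 vertices and 3 edges, delete both glued faces → V=28, E=66, F=40.
Attach a nonagonal bipyramid (V=11, E=27, F=18) along a 3-gon: merge 3 vertices and 3 edges, delete both glued faces → V=36, E=90, F=56.
Check: V − E + F = 36 − 90 + 56 = 2.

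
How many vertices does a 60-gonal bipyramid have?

62

A bipyramid over an n-gon has 2n triangular faces and n + 2 vertices: V = 60 + 2 = 62, E = 3·60 = 180, F = 2·60 = 120.
Check: V − E + F = 62 − 180 + 120 = 2.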